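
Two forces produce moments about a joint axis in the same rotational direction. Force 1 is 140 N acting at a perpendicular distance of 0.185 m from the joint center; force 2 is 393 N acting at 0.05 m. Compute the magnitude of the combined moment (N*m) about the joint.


M = F1 * d1 + F2 * d2
M = 140 * 0.185 + 393 * 0.05
M = 25.9000 + 19.6500
M = 45.5500


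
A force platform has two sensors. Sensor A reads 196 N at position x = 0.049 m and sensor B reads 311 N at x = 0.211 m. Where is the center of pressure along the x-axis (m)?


COP_x = (F1*x1 + F2*x2) / (F1 + F2)
COP_x = (196*0.049 + 311*0.211) / (196 + 311)
Numerator = 75.2250
Denominator = 507
COP_x = 0.1484


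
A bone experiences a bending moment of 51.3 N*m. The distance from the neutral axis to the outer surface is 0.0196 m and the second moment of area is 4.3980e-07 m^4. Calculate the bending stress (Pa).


sigma = M * c / I
sigma = 51.3 * 0.0196 / 4.3980e-07
M * c = 1.0055
sigma = 2.2862e+06


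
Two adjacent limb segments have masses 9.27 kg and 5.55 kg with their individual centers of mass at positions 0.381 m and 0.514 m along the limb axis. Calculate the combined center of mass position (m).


COM = (m1*x1 + m2*x2) / (m1 + m2)
COM = (9.27*0.381 + 5.55*0.514) / (9.27 + 5.55)
Numerator = 6.3846
Denominator = 14.8200
COM = 0.4308


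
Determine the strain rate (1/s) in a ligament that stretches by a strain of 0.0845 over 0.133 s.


strain_rate = delta_strain / delta_t
strain_rate = 0.0845 / 0.133
strain_rate = 0.6353


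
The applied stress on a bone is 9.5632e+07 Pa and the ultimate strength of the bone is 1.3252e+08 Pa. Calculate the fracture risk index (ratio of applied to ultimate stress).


FRI = applied / ultimate
FRI = 9.5632e+07 / 1.3252e+08
FRI = 0.7216


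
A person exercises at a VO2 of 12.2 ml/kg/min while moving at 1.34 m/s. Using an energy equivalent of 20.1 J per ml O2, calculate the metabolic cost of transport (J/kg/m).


Power per kg = VO2 * 20.1 / 60
Power per kg = 12.2 * 20.1 / 60 = 4.0870 W/kg
Cost = power_per_kg / speed
Cost = 4.0870 / 1.34
Cost = 3.0500


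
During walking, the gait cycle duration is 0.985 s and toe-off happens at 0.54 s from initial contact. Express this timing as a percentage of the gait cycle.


pct = (event_time / cycle_time) * 100
pct = (0.54 / 0.985) * 100
ratio = 0.5482
pct = 54.8223


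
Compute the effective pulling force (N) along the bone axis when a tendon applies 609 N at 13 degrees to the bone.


F_eff = F_tendon * cos(theta)
theta = 13 deg = 0.2269 rad
cos(theta) = 0.9744
F_eff = 609 * 0.9744
F_eff = 593.3914


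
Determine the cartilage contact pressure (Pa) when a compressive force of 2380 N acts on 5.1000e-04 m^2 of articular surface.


P = F / A
P = 2380 / 5.1000e-04
P = 4.6667e+06


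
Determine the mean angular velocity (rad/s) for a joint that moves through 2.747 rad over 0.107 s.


omega = delta_theta / delta_t
omega = 2.747 / 0.107
omega = 25.6729


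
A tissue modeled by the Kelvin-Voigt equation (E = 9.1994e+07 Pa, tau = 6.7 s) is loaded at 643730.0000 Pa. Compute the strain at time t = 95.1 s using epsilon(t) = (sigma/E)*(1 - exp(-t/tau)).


epsilon(t) = (sigma/E) * (1 - exp(-t/tau))
sigma/E = 643730.0000 / 9.1994e+07 = 0.0070
exp(-t/tau) = exp(-95.1 / 6.7) = 6.8487e-07
epsilon = 0.0070 * (1 - 6.8487e-07)
epsilon = 0.0070


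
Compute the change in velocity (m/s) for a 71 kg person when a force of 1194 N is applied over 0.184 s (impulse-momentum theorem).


J = F * dt = 1194 * 0.184 = 219.6960 N*s
delta_v = J / m
delta_v = 219.6960 / 71
delta_v = 3.0943


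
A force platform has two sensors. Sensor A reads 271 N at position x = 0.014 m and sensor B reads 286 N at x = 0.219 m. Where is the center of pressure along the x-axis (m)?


COP_x = (F1*x1 + F2*x2) / (F1 + F2)
COP_x = (271*0.014 + 286*0.219) / (271 + 286)
Numerator = 66.4280
Denominator = 557
COP_x = 0.1193


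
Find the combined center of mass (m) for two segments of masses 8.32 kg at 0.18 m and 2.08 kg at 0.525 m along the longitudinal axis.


COM = (m1*x1 + m2*x2) / (m1 + m2)
COM = (8.32*0.18 + 2.08*0.525) / (8.32 + 2.08)
Numerator = 2.5896
Denominator = 10.4000
COM = 0.2490


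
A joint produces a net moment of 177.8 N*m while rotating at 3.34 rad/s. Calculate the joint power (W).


P = M * omega
P = 177.8 * 3.34
P = 593.8520


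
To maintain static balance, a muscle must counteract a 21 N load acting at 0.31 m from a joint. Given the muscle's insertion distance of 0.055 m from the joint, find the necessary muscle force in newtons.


F_muscle = W * d_load / d_muscle
F_muscle = 21 * 0.31 / 0.055
Numerator = 6.5100
F_muscle = 118.3636


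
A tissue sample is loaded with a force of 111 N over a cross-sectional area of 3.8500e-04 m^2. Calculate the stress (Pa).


stress = F / A
stress = 111 / 3.8500e-04
stress = 288311.6883


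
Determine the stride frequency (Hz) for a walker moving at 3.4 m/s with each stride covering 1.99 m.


f = v / stride_length
f = 3.4 / 1.99
f = 1.7085


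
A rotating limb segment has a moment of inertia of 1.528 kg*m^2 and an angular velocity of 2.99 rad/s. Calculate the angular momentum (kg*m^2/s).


L = I * omega
L = 1.528 * 2.99
L = 4.5687


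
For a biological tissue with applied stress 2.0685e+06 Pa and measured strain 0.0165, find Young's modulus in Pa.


E = stress / strain
E = 2.0685e+06 / 0.0165
E = 1.2536e+08


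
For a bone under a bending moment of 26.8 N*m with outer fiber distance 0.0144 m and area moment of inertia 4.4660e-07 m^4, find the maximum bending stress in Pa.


sigma = M * c / I
sigma = 26.8 * 0.0144 / 4.4660e-07
M * c = 0.3859
sigma = 864128.9745


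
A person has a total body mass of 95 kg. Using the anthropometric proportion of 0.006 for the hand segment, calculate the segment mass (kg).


m_segment = body_mass * fraction
m_segment = 95 * 0.006
m_segment = 0.5700


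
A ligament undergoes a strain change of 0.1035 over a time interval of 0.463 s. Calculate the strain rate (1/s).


strain_rate = delta_strain / delta_t
strain_rate = 0.1035 / 0.463
strain_rate = 0.2235


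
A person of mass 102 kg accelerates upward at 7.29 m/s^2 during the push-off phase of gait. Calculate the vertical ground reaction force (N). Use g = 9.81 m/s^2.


GRF = m * (g + a)
GRF = 102 * (9.81 + 7.29)
GRF = 102 * 17.1000
GRF = 1744.2000


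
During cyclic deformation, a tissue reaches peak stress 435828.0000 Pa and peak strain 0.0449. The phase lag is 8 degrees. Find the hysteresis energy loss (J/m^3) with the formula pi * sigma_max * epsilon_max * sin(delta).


E_loss = pi * sigma_max * epsilon_max * sin(delta)
delta = 8 deg = 0.1396 rad
sin(delta) = 0.1392
E_loss = pi * 435828.0000 * 0.0449 * 0.1392
E_loss = 8555.9186


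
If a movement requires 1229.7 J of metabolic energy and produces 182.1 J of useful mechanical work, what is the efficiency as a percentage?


eta = (W_mech / E_meta) * 100
eta = (182.1 / 1229.7) * 100
ratio = 0.1481
eta = 14.8085


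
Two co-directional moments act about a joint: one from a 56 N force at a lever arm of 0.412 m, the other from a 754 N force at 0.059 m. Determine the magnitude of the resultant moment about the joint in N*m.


M = F1 * d1 + F2 * d2
M = 56 * 0.412 + 754 * 0.059
M = 23.0720 + 44.4860
M = 67.5580


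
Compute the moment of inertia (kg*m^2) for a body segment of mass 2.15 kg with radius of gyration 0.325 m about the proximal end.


I = m * k^2
I = 2.15 * 0.325^2
k^2 = 0.1056
I = 0.2271


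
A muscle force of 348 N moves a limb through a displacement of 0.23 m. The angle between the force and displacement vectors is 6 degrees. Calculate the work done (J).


W = F * d * cos(theta)
theta = 6 deg = 0.1047 rad
cos(theta) = 0.9945
W = 348 * 0.23 * 0.9945
W = 79.6015


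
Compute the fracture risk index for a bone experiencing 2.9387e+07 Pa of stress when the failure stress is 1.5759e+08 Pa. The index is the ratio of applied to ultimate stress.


FRI = applied / ultimate
FRI = 2.9387e+07 / 1.5759e+08
FRI = 0.1865


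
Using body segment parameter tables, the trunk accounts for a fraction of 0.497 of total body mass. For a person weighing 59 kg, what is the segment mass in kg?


m_segment = body_mass * fraction
m_segment = 59 * 0.497
m_segment = 29.3230


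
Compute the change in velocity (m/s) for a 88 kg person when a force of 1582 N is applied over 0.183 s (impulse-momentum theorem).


J = F * dt = 1582 * 0.183 = 289.5060 N*s
delta_v = J / m
delta_v = 289.5060 / 88
delta_v = 3.2898


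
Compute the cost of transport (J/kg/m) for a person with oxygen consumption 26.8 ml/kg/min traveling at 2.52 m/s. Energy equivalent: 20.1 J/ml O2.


Power per kg = VO2 * 20.1 / 60
Power per kg = 26.8 * 20.1 / 60 = 8.9780 W/kg
Cost = power_per_kg / speed
Cost = 8.9780 / 2.52
Cost = 3.5627


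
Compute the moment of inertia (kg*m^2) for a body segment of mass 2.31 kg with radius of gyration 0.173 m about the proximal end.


I = m * k^2
I = 2.31 * 0.173^2
k^2 = 0.0299
I = 0.0691


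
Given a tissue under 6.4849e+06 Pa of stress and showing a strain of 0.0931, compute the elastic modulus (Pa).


E = stress / strain
E = 6.4849e+06 / 0.0931
E = 6.9655e+07


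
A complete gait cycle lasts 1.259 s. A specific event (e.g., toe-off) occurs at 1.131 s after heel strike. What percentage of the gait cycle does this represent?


pct = (event_time / cycle_time) * 100
pct = (1.131 / 1.259) * 100
ratio = 0.8983
pct = 89.8332


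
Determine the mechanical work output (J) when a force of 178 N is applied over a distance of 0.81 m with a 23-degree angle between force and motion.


W = F * d * cos(theta)
theta = 23 deg = 0.4014 rad
cos(theta) = 0.9205
W = 178 * 0.81 * 0.9205
W = 132.7184


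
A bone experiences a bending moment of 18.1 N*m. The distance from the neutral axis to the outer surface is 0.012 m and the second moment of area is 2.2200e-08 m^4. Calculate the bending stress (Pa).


sigma = M * c / I
sigma = 18.1 * 0.012 / 2.2200e-08
M * c = 0.2172
sigma = 9.7838e+06


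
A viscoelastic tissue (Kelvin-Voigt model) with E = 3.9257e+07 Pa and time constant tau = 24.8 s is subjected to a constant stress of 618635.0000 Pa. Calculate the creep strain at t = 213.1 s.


epsilon(t) = (sigma/E) * (1 - exp(-t/tau))
sigma/E = 618635.0000 / 3.9257e+07 = 0.0158
exp(-t/tau) = exp(-213.1 / 24.8) = 1.8545e-04
epsilon = 0.0158 * (1 - 1.8545e-04)
epsilon = 0.0158


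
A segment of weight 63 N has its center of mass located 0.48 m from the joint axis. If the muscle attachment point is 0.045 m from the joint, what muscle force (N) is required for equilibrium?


F_muscle = W * d_load / d_muscle
F_muscle = 63 * 0.48 / 0.045
Numerator = 30.2400
F_muscle = 672.0000


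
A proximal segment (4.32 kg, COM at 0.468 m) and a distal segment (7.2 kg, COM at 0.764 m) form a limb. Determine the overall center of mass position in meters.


COM = (m1*x1 + m2*x2) / (m1 + m2)
COM = (4.32*0.468 + 7.2*0.764) / (4.32 + 7.2)
Numerator = 7.5226
Denominator = 11.5200
COM = 0.6530


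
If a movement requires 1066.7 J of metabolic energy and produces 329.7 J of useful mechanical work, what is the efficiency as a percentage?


eta = (W_mech / E_meta) * 100
eta = (329.7 / 1066.7) * 100
ratio = 0.3091
eta = 30.9084


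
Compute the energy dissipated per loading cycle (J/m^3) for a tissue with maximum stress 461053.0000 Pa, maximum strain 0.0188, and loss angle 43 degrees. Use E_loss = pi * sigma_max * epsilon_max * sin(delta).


E_loss = pi * sigma_max * epsilon_max * sin(delta)
delta = 43 deg = 0.7505 rad
sin(delta) = 0.6820
E_loss = pi * 461053.0000 * 0.0188 * 0.6820
E_loss = 18571.2828


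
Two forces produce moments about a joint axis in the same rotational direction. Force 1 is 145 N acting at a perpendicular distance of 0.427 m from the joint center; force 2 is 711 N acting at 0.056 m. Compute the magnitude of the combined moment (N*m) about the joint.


M = F1 * d1 + F2 * d2
M = 145 * 0.427 + 711 * 0.056
M = 61.9150 + 39.8160
M = 101.7310


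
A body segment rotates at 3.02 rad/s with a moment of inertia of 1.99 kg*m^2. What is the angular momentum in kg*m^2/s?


L = I * omega
L = 1.99 * 3.02
L = 6.0098


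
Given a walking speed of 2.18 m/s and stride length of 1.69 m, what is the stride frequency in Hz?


f = v / stride_length
f = 2.18 / 1.69
f = 1.2899


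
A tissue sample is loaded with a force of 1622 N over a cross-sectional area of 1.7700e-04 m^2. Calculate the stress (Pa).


stress = F / A
stress = 1622 / 1.7700e-04
stress = 9.1638e+06


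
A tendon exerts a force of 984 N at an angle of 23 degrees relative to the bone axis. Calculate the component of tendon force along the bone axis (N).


F_eff = F_tendon * cos(theta)
theta = 23 deg = 0.4014 rad
cos(theta) = 0.9205
F_eff = 984 * 0.9205
F_eff = 905.7768


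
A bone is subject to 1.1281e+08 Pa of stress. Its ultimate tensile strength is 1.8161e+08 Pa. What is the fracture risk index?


FRI = applied / ultimate
FRI = 1.1281e+08 / 1.8161e+08
FRI = 0.6212


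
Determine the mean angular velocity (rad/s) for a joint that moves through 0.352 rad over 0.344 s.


omega = delta_theta / delta_t
omega = 0.352 / 0.344
omega = 1.0233


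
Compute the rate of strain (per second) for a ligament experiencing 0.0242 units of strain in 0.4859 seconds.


strain_rate = delta_strain / delta_t
strain_rate = 0.0242 / 0.4859
strain_rate = 0.0498


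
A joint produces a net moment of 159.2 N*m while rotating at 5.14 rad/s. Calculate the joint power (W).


P = M * omega
P = 159.2 * 5.14
P = 818.2880


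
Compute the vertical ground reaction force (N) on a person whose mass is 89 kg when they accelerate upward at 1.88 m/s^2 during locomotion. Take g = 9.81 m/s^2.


GRF = m * (g + a)
GRF = 89 * (9.81 + 1.88)
GRF = 89 * 11.6900
GRF = 1040.4100


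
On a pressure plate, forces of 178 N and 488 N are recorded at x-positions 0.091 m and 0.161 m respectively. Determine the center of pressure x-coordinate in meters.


COP_x = (F1*x1 + F2*x2) / (F1 + F2)
COP_x = (178*0.091 + 488*0.161) / (178 + 488)
Numerator = 94.7660
Denominator = 666
COP_x = 0.1423


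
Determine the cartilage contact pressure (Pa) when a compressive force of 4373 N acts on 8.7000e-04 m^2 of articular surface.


P = F / A
P = 4373 / 8.7000e-04
P = 5.0264e+06


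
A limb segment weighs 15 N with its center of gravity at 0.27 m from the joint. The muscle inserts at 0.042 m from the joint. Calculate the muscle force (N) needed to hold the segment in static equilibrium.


F_muscle = W * d_load / d_muscle
F_muscle = 15 * 0.27 / 0.042
Numerator = 4.0500
F_muscle = 96.4286


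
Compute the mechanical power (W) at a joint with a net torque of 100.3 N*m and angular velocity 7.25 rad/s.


P = M * omega
P = 100.3 * 7.25
P = 727.1750


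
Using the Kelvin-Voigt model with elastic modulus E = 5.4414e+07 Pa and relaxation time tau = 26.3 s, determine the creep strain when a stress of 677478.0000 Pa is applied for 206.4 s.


epsilon(t) = (sigma/E) * (1 - exp(-t/tau))
sigma/E = 677478.0000 / 5.4414e+07 = 0.0125
exp(-t/tau) = exp(-206.4 / 26.3) = 3.9057e-04
epsilon = 0.0125 * (1 - 3.9057e-04)
epsilon = 0.0124


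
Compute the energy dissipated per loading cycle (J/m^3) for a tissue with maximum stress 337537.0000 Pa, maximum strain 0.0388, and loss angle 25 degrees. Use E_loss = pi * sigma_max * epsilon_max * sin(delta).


E_loss = pi * sigma_max * epsilon_max * sin(delta)
delta = 25 deg = 0.4363 rad
sin(delta) = 0.4226
E_loss = pi * 337537.0000 * 0.0388 * 0.4226
E_loss = 17388.0646


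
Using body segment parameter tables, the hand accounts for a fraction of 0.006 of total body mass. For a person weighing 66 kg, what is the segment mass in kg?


m_segment = body_mass * fraction
m_segment = 66 * 0.006
m_segment = 0.3960


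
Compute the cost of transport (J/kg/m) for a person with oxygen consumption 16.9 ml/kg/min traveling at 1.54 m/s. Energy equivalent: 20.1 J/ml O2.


Power per kg = VO2 * 20.1 / 60
Power per kg = 16.9 * 20.1 / 60 = 5.6615 W/kg
Cost = power_per_kg / speed
Cost = 5.6615 / 1.54
Cost = 3.6763


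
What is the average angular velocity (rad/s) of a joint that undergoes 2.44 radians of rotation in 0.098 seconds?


omega = delta_theta / delta_t
omega = 2.44 / 0.098
omega = 24.8980


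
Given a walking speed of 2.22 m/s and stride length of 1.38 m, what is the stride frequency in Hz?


f = v / stride_length
f = 2.22 / 1.38
f = 1.6087


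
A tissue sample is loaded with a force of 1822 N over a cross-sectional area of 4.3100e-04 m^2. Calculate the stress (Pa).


stress = F / A
stress = 1822 / 4.3100e-04
stress = 4.2274e+06


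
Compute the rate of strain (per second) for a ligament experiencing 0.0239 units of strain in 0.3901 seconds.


strain_rate = delta_strain / delta_t
strain_rate = 0.0239 / 0.3901
strain_rate = 0.0613


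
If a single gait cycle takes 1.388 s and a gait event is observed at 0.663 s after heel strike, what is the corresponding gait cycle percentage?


pct = (event_time / cycle_time) * 100
pct = (0.663 / 1.388) * 100
ratio = 0.4777
pct = 47.7666


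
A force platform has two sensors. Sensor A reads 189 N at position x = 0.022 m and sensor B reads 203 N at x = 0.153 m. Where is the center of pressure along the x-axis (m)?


COP_x = (F1*x1 + F2*x2) / (F1 + F2)
COP_x = (189*0.022 + 203*0.153) / (189 + 203)
Numerator = 35.2170
Denominator = 392
COP_x = 0.0898


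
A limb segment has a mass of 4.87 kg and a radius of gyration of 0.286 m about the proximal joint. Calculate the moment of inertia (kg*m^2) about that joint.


I = m * k^2
I = 4.87 * 0.286^2
k^2 = 0.0818
I = 0.3983


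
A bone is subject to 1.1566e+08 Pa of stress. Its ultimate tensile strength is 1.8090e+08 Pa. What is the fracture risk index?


FRI = applied / ultimate
FRI = 1.1566e+08 / 1.8090e+08
FRI = 0.6394


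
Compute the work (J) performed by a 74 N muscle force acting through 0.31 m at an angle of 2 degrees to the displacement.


W = F * d * cos(theta)
theta = 2 deg = 0.0349 rad
cos(theta) = 0.9994
W = 74 * 0.31 * 0.9994
W = 22.9260


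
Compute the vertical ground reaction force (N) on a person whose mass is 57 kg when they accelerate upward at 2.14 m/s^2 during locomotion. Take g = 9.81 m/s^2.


GRF = m * (g + a)
GRF = 57 * (9.81 + 2.14)
GRF = 57 * 11.9500
GRF = 681.1500


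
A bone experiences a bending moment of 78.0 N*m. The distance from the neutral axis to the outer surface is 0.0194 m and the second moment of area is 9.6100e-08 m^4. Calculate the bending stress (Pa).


sigma = M * c / I
sigma = 78.0 * 0.0194 / 9.6100e-08
M * c = 1.5132
sigma = 1.5746e+07


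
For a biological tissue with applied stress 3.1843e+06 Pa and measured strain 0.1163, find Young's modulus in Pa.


E = stress / strain
E = 3.1843e+06 / 0.1163
E = 2.7380e+07


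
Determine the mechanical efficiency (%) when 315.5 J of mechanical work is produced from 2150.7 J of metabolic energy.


eta = (W_mech / E_meta) * 100
eta = (315.5 / 2150.7) * 100
ratio = 0.1467
eta = 14.6696


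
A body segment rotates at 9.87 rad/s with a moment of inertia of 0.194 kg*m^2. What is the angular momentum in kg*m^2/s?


L = I * omega
L = 0.194 * 9.87
L = 1.9148


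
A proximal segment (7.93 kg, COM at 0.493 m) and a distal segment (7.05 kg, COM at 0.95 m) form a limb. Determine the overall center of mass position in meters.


COM = (m1*x1 + m2*x2) / (m1 + m2)
COM = (7.93*0.493 + 7.05*0.95) / (7.93 + 7.05)
Numerator = 10.6070
Denominator = 14.9800
COM = 0.7081


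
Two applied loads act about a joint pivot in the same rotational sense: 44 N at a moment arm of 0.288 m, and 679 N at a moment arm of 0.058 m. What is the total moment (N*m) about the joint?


M = F1 * d1 + F2 * d2
M = 44 * 0.288 + 679 * 0.058
M = 12.6720 + 39.3820
M = 52.0540


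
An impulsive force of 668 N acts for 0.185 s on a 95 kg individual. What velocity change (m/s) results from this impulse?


J = F * dt = 668 * 0.185 = 123.5800 N*s
delta_v = J / m
delta_v = 123.5800 / 95
delta_v = 1.3008


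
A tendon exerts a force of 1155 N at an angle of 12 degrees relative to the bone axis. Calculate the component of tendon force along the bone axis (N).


F_eff = F_tendon * cos(theta)
theta = 12 deg = 0.2094 rad
cos(theta) = 0.9781
F_eff = 1155 * 0.9781
F_eff = 1129.7605


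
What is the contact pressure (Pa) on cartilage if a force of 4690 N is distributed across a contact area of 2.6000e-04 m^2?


P = F / A
P = 4690 / 2.6000e-04
P = 1.8038e+07


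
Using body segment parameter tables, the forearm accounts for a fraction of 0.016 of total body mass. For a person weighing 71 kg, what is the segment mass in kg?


m_segment = body_mass * fraction
m_segment = 71 * 0.016
m_segment = 1.1360


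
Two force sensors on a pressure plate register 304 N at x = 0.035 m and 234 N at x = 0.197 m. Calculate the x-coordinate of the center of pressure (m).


COP_x = (F1*x1 + F2*x2) / (F1 + F2)
COP_x = (304*0.035 + 234*0.197) / (304 + 234)
Numerator = 56.7380
Denominator = 538
COP_x = 0.1055


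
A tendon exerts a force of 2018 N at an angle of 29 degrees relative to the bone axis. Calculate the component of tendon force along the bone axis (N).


F_eff = F_tendon * cos(theta)
theta = 29 deg = 0.5061 rad
cos(theta) = 0.8746
F_eff = 2018 * 0.8746
F_eff = 1764.9826


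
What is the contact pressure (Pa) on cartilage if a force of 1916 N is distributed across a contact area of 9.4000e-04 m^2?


P = F / A
P = 1916 / 9.4000e-04
P = 2.0383e+06


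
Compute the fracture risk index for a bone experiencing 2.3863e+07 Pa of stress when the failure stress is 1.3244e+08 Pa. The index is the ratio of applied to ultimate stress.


FRI = applied / ultimate
FRI = 2.3863e+07 / 1.3244e+08
FRI = 0.1802


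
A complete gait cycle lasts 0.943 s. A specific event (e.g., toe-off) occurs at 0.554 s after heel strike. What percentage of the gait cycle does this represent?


pct = (event_time / cycle_time) * 100
pct = (0.554 / 0.943) * 100
ratio = 0.5875
pct = 58.7487


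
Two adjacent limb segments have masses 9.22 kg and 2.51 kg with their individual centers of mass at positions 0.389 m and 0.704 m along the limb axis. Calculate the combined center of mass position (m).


COM = (m1*x1 + m2*x2) / (m1 + m2)
COM = (9.22*0.389 + 2.51*0.704) / (9.22 + 2.51)
Numerator = 5.3536
Denominator = 11.7300
COM = 0.4564


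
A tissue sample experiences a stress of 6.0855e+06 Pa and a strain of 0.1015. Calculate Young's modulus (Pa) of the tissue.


E = stress / strain
E = 6.0855e+06 / 0.1015
E = 5.9956e+07


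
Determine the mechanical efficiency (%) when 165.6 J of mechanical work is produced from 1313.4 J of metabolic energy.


eta = (W_mech / E_meta) * 100
eta = (165.6 / 1313.4) * 100
ratio = 0.1261
eta = 12.6085


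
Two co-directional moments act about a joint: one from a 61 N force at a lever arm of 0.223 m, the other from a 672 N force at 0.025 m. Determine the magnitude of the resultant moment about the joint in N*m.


M = F1 * d1 + F2 * d2
M = 61 * 0.223 + 672 * 0.025
M = 13.6030 + 16.8000
M = 30.4030


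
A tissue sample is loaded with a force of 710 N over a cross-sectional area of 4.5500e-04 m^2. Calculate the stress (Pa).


stress = F / A
stress = 710 / 4.5500e-04
stress = 1.5604e+06


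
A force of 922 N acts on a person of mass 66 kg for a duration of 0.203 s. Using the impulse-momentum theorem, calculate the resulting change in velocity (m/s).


J = F * dt = 922 * 0.203 = 187.1660 N*s
delta_v = J / m
delta_v = 187.1660 / 66
delta_v = 2.8358


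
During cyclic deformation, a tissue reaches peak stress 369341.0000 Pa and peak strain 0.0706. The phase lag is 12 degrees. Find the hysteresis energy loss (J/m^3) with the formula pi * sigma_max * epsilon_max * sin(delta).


E_loss = pi * sigma_max * epsilon_max * sin(delta)
delta = 12 deg = 0.2094 rad
sin(delta) = 0.2079
E_loss = pi * 369341.0000 * 0.0706 * 0.2079
E_loss = 17031.8179


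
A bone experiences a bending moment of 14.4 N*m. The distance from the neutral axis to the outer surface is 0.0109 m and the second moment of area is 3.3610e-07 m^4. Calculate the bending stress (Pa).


sigma = M * c / I
sigma = 14.4 * 0.0109 / 3.3610e-07
M * c = 0.1570
sigma = 467003.8679


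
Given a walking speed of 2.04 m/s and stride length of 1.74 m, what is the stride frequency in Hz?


f = v / stride_length
f = 2.04 / 1.74
f = 1.1724


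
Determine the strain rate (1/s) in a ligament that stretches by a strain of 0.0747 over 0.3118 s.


strain_rate = delta_strain / delta_t
strain_rate = 0.0747 / 0.3118
strain_rate = 0.2396


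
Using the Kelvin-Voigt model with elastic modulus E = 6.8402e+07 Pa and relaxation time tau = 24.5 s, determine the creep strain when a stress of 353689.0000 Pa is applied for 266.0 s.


epsilon(t) = (sigma/E) * (1 - exp(-t/tau))
sigma/E = 353689.0000 / 6.8402e+07 = 0.0052
exp(-t/tau) = exp(-266.0 / 24.5) = 1.9266e-05
epsilon = 0.0052 * (1 - 1.9266e-05)
epsilon = 0.0052


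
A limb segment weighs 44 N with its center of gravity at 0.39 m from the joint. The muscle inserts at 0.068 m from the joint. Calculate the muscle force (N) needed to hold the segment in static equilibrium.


F_muscle = W * d_load / d_muscle
F_muscle = 44 * 0.39 / 0.068
Numerator = 17.1600
F_muscle = 252.3529


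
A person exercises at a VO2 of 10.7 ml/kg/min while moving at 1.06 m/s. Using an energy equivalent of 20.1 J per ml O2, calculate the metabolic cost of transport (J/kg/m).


Power per kg = VO2 * 20.1 / 60
Power per kg = 10.7 * 20.1 / 60 = 3.5845 W/kg
Cost = power_per_kg / speed
Cost = 3.5845 / 1.06
Cost = 3.3816


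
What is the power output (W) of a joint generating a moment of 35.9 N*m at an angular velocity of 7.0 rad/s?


P = M * omega
P = 35.9 * 7.0
P = 251.3000


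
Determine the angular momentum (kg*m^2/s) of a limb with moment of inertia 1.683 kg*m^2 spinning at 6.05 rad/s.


L = I * omega
L = 1.683 * 6.05
L = 10.1822


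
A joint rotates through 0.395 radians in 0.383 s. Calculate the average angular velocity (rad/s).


omega = delta_theta / delta_t
omega = 0.395 / 0.383
omega = 1.0313


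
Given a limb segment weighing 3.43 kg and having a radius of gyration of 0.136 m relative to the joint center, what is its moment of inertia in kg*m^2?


I = m * k^2
I = 3.43 * 0.136^2
k^2 = 0.0185
I = 0.0634


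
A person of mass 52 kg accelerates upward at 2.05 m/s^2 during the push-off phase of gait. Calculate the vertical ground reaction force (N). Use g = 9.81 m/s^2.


GRF = m * (g + a)
GRF = 52 * (9.81 + 2.05)
GRF = 52 * 11.8600
GRF = 616.7200


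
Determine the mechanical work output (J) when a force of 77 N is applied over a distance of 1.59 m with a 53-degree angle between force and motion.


W = F * d * cos(theta)
theta = 53 deg = 0.9250 rad
cos(theta) = 0.6018
W = 77 * 1.59 * 0.6018
W = 73.6802


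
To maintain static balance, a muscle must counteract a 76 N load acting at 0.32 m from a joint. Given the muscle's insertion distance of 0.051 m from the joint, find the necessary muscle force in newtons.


F_muscle = W * d_load / d_muscle
F_muscle = 76 * 0.32 / 0.051
Numerator = 24.3200
F_muscle = 476.8627


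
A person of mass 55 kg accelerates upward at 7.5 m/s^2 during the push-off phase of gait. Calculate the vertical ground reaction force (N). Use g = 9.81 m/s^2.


GRF = m * (g + a)
GRF = 55 * (9.81 + 7.5)
GRF = 55 * 17.3100
GRF = 952.0500


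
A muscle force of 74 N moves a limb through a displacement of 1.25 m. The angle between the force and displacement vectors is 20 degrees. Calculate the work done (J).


W = F * d * cos(theta)
theta = 20 deg = 0.3491 rad
cos(theta) = 0.9397
W = 74 * 1.25 * 0.9397
W = 86.9216


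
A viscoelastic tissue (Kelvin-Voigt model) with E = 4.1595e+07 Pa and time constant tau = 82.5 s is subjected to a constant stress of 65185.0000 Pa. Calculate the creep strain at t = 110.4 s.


epsilon(t) = (sigma/E) * (1 - exp(-t/tau))
sigma/E = 65185.0000 / 4.1595e+07 = 0.0016
exp(-t/tau) = exp(-110.4 / 82.5) = 0.2623
epsilon = 0.0016 * (1 - 0.2623)
epsilon = 0.0012


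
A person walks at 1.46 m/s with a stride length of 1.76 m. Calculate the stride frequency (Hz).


f = v / stride_length
f = 1.46 / 1.76
f = 0.8295


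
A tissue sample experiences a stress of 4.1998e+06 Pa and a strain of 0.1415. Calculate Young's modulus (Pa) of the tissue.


E = stress / strain
E = 4.1998e+06 / 0.1415
E = 2.9681e+07


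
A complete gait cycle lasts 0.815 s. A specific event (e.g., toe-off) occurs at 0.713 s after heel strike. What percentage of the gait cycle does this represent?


pct = (event_time / cycle_time) * 100
pct = (0.713 / 0.815) * 100
ratio = 0.8748
pct = 87.4847


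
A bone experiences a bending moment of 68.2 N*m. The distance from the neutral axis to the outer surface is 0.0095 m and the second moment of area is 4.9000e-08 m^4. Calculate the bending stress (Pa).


sigma = M * c / I
sigma = 68.2 * 0.0095 / 4.9000e-08
M * c = 0.6479
sigma = 1.3222e+07


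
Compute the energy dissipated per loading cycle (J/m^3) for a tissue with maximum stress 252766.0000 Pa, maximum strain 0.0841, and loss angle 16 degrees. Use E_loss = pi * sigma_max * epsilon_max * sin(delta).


E_loss = pi * sigma_max * epsilon_max * sin(delta)
delta = 16 deg = 0.2793 rad
sin(delta) = 0.2756
E_loss = pi * 252766.0000 * 0.0841 * 0.2756
E_loss = 18407.8302


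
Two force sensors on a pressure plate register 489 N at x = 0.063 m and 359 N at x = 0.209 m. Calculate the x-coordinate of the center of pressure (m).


COP_x = (F1*x1 + F2*x2) / (F1 + F2)
COP_x = (489*0.063 + 359*0.209) / (489 + 359)
Numerator = 105.8380
Denominator = 848
COP_x = 0.1248


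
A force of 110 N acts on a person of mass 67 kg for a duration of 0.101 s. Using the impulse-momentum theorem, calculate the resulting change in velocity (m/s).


J = F * dt = 110 * 0.101 = 11.1100 N*s
delta_v = J / m
delta_v = 11.1100 / 67
delta_v = 0.1658


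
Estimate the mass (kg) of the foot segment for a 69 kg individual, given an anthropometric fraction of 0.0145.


m_segment = body_mass * fraction
m_segment = 69 * 0.0145
m_segment = 1.0005


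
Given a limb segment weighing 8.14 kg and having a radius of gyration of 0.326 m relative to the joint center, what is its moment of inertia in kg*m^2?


I = m * k^2
I = 8.14 * 0.326^2
k^2 = 0.1063
I = 0.8651


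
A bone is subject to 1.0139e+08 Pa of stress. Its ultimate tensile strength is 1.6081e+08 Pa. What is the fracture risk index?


FRI = applied / ultimate
FRI = 1.0139e+08 / 1.6081e+08
FRI = 0.6305


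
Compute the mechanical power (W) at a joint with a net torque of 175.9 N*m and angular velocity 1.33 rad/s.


P = M * omega
P = 175.9 * 1.33
P = 233.9470


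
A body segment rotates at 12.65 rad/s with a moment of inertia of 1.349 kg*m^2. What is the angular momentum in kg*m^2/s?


L = I * omega
L = 1.349 * 12.65
L = 17.0648


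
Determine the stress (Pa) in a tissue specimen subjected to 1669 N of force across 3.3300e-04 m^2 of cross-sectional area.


stress = F / A
stress = 1669 / 3.3300e-04
stress = 5.0120e+06


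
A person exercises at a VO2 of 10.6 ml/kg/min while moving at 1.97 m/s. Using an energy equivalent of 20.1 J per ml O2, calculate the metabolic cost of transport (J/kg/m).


Power per kg = VO2 * 20.1 / 60
Power per kg = 10.6 * 20.1 / 60 = 3.5510 W/kg
Cost = power_per_kg / speed
Cost = 3.5510 / 1.97
Cost = 1.8025


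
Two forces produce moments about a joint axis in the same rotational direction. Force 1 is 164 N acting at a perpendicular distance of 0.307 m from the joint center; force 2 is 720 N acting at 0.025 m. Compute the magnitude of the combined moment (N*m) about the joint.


M = F1 * d1 + F2 * d2
M = 164 * 0.307 + 720 * 0.025
M = 50.3480 + 18.0000
M = 68.3480


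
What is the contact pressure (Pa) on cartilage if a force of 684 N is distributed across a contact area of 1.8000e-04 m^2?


P = F / A
P = 684 / 1.8000e-04
P = 3.8000e+06


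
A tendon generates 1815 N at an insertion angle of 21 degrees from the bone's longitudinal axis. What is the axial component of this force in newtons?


F_eff = F_tendon * cos(theta)
theta = 21 deg = 0.3665 rad
cos(theta) = 0.9336
F_eff = 1815 * 0.9336
F_eff = 1694.4485


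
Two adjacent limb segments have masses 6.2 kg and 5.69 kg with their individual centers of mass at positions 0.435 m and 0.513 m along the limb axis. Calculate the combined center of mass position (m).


COM = (m1*x1 + m2*x2) / (m1 + m2)
COM = (6.2*0.435 + 5.69*0.513) / (6.2 + 5.69)
Numerator = 5.6160
Denominator = 11.8900
COM = 0.4723


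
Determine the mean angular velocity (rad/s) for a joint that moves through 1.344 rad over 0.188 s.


omega = delta_theta / delta_t
omega = 1.344 / 0.188
omega = 7.1489


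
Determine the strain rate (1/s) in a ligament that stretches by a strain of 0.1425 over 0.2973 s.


strain_rate = delta_strain / delta_t
strain_rate = 0.1425 / 0.2973
strain_rate = 0.4793


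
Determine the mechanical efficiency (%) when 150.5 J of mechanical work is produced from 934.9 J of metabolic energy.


eta = (W_mech / E_meta) * 100
eta = (150.5 / 934.9) * 100
ratio = 0.1610
eta = 16.0980


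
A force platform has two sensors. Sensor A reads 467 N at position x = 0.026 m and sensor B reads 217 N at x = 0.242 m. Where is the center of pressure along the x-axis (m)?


COP_x = (F1*x1 + F2*x2) / (F1 + F2)
COP_x = (467*0.026 + 217*0.242) / (467 + 217)
Numerator = 64.6560
Denominator = 684
COP_x = 0.0945


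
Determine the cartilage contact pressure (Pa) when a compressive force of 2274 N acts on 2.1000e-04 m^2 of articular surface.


P = F / A
P = 2274 / 2.1000e-04
P = 1.0829e+07


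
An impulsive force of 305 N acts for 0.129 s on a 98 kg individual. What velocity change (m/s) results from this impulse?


J = F * dt = 305 * 0.129 = 39.3450 N*s
delta_v = J / m
delta_v = 39.3450 / 98
delta_v = 0.4015


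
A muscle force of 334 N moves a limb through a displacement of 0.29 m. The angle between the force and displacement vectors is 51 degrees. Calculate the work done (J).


W = F * d * cos(theta)
theta = 51 deg = 0.8901 rad
cos(theta) = 0.6293
W = 334 * 0.29 * 0.6293
W = 60.9560


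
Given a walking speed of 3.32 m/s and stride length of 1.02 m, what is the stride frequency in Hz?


f = v / stride_length
f = 3.32 / 1.02
f = 3.2549


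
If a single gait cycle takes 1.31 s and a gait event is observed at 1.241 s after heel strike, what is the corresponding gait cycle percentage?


pct = (event_time / cycle_time) * 100
pct = (1.241 / 1.31) * 100
ratio = 0.9473
pct = 94.7328


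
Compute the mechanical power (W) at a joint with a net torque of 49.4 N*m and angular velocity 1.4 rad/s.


P = M * omega
P = 49.4 * 1.4
P = 69.1600


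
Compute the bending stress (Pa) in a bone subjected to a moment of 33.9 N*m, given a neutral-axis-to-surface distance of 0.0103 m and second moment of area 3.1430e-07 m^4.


sigma = M * c / I
sigma = 33.9 * 0.0103 / 3.1430e-07
M * c = 0.3492
sigma = 1.1109e+06


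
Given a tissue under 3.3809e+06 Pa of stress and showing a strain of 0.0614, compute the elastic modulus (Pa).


E = stress / strain
E = 3.3809e+06 / 0.0614
E = 5.5064e+07


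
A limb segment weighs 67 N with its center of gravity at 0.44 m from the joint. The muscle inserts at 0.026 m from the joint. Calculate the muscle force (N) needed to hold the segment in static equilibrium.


F_muscle = W * d_load / d_muscle
F_muscle = 67 * 0.44 / 0.026
Numerator = 29.4800
F_muscle = 1133.8462


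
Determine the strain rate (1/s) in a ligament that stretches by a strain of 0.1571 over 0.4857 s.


strain_rate = delta_strain / delta_t
strain_rate = 0.1571 / 0.4857
strain_rate = 0.3235


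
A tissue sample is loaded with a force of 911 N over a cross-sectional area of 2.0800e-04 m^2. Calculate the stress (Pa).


stress = F / A
stress = 911 / 2.0800e-04
stress = 4.3798e+06


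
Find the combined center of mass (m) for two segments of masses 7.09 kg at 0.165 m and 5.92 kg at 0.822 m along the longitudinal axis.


COM = (m1*x1 + m2*x2) / (m1 + m2)
COM = (7.09*0.165 + 5.92*0.822) / (7.09 + 5.92)
Numerator = 6.0361
Denominator = 13.0100
COM = 0.4640


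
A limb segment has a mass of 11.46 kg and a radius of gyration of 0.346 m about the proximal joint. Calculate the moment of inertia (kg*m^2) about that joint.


I = m * k^2
I = 11.46 * 0.346^2
k^2 = 0.1197
I = 1.3719


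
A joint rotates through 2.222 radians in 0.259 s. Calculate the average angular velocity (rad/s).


omega = delta_theta / delta_t
omega = 2.222 / 0.259
omega = 8.5792


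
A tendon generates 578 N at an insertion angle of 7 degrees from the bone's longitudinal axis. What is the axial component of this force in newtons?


F_eff = F_tendon * cos(theta)
theta = 7 deg = 0.1222 rad
cos(theta) = 0.9925
F_eff = 578 * 0.9925
F_eff = 573.6917


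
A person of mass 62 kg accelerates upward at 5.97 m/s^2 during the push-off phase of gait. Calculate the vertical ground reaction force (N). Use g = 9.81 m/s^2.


GRF = m * (g + a)
GRF = 62 * (9.81 + 5.97)
GRF = 62 * 15.7800
GRF = 978.3600


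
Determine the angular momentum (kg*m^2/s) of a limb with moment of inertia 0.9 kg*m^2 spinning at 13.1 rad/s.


L = I * omega
L = 0.9 * 13.1
L = 11.7900


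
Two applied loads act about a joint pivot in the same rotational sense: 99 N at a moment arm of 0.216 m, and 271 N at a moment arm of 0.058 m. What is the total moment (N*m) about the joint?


M = F1 * d1 + F2 * d2
M = 99 * 0.216 + 271 * 0.058
M = 21.3840 + 15.7180
M = 37.1020


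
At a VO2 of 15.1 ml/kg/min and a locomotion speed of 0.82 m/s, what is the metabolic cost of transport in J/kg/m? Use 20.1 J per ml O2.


Power per kg = VO2 * 20.1 / 60
Power per kg = 15.1 * 20.1 / 60 = 5.0585 W/kg
Cost = power_per_kg / speed
Cost = 5.0585 / 0.82
Cost = 6.1689


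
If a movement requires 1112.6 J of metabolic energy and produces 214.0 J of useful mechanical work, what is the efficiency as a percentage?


eta = (W_mech / E_meta) * 100
eta = (214.0 / 1112.6) * 100
ratio = 0.1923
eta = 19.2342


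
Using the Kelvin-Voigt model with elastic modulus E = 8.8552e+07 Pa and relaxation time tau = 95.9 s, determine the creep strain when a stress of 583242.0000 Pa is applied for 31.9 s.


epsilon(t) = (sigma/E) * (1 - exp(-t/tau))
sigma/E = 583242.0000 / 8.8552e+07 = 0.0066
exp(-t/tau) = exp(-31.9 / 95.9) = 0.7170
epsilon = 0.0066 * (1 - 0.7170)
epsilon = 0.0019


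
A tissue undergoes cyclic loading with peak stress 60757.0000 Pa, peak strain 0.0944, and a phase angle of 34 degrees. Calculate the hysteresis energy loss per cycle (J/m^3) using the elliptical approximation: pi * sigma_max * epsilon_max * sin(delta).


E_loss = pi * sigma_max * epsilon_max * sin(delta)
delta = 34 deg = 0.5934 rad
sin(delta) = 0.5592
E_loss = pi * 60757.0000 * 0.0944 * 0.5592
E_loss = 10075.8070


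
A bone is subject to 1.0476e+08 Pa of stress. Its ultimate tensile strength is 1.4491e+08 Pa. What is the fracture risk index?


FRI = applied / ultimate
FRI = 1.0476e+08 / 1.4491e+08
FRI = 0.7229


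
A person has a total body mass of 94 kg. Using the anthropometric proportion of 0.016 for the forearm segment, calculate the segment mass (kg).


m_segment = body_mass * fraction
m_segment = 94 * 0.016
m_segment = 1.5040


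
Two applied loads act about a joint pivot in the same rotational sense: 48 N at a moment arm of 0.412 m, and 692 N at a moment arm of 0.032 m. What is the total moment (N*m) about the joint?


M = F1 * d1 + F2 * d2
M = 48 * 0.412 + 692 * 0.032
M = 19.7760 + 22.1440
M = 41.9200
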